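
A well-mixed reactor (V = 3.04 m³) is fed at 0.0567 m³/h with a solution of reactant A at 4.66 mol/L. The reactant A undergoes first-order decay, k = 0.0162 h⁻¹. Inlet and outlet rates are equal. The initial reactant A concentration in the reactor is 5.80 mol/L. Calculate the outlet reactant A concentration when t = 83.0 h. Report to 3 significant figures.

2.68 mol/L

Accumulation = in − out − consumed: V dC/dt = Q C_in − Q C − k V C.
This is linear with rate a = Q/V + k = 0.034851 h⁻¹.
C_ss = Q C_in/(Q + kV) = 2.4939 mol/L; C(t) = C_ss + (C₀ − C_ss) e^(−a t).
C(83.0) = 2.4939 + (3.3061)·e^(−0.034851·83.0) = 2.4939 + (3.3061)·0.055429 = 2.6771 mol/L.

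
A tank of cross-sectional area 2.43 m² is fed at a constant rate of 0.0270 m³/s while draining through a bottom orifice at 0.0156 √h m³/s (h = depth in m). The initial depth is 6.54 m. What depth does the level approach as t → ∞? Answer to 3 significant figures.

3.00 m

A dh/dt = Q_in − 0.0156 √h. Steady state requires inflow = outflow:
Q_in = 0.0156 √h_ss ⇒ √h_ss = 0.0270/0.0156 = 1.7308.
h_ss = 1.7308² = 2.9956 m. (Since h₀ = 6.54 m > h_ss, the level will fall toward this value.)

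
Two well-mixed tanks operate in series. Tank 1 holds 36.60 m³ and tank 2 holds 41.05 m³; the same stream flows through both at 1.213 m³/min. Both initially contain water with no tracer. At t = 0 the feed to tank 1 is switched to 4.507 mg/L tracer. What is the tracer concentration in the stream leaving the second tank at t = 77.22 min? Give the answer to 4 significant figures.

Each tank obeys Vᵢ dCᵢ/dt = Q(Cᵢ₋₁ − Cᵢ), so τᵢ = Vᵢ/Q.
τ₁ = 36.60/1.213 = 30.1731 min; τ₂ = 41.05/1.213 = 33.8417 min.
Tank 1: C₁ = C_in(1 − e^(−t/τ₁)). Tank 2 (τ₁ ≠ τ₂): C₂ = C_in[1 − (τ₁ e^(−t/τ₁) − τ₂ e^(−t/τ₂))/(τ₁ − τ₂)].
At t = 77.22: e^(−t/τ₁) = 0.0773642, e^(−t/τ₂) = 0.102100.
C₂ = 4.507·[1 − (30.1731·0.0773642 − 33.8417·0.102100)/(-3.66859)] = 4.507·0.694452 = 3.12989 mg/L.

3.130 mg/L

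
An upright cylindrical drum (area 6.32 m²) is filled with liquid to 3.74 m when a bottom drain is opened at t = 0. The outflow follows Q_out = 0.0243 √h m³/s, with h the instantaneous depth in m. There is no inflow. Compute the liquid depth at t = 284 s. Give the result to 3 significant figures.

1.93 m

Accumulation of liquid (constant cross-section A): A dh/dt = −0.0243 √h.
This is separable: 2 d(√h)/dt = −0.0243/A, so √h = √h₀ − (0.0243/(2A)) t.
√h = √3.74 − 0.0243·284/(2·6.32) = 1.9339 − 0.54598 = 1.3879.
h = 1.3879² = 1.9263 m.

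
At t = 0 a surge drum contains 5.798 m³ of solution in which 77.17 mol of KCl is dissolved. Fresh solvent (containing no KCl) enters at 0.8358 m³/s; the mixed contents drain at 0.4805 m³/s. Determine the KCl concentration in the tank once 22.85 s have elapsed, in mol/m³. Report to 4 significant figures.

1.697 mol/m³

Total volume: dV/dt = Q_in − Q_out = 0.355300 m³/s, so V(t) = 5.798 + 0.355300 t and V(22.85) = 13.9166 m³.
Species balance (pure solvent in): dm/dt = −Q_out · m/V(t).
Separate: dm/m = −Q_out dt/V(t) ⇒ ln(m/m₀) = −(Q_out/(Q_in−Q_out)) ln(V/V₀).
m = m₀ (V₀/V)^(Q_out/(Q_in−Q_out)) = 77.17 × (5.798/13.9166)^(1.35238) = 23.6156 mol.
C = m/V = 23.6156/13.9166 = 1.69694 mol/m³.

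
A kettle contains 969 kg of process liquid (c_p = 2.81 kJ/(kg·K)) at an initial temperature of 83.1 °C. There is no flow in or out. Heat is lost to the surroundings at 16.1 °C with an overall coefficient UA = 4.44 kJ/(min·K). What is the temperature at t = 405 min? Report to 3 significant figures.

50.7 °C

Energy balance: M c_p dT/dt = −UA(T − T_amb).
dT/dt = (T_ss − T)/τ with T_ss = T_amb = 16.100 °C, τ = M c_p/UA = 969·2.81/4.44 = 613.26 min.
T approaches T_ss exponentially: T(t) = T_ss + (T₀ − T_ss) e^(−t/τ).
T(405) = 16.100 + (67.000)·0.51664 = 50.715 °C.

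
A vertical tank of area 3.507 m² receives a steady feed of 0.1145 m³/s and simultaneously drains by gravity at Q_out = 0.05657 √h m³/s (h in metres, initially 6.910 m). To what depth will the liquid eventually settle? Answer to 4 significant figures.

4.097 m

A dh/dt = Q_in − 0.05657 √h. Steady state requires inflow = outflow:
Q_in = 0.05657 √h_ss ⇒ √h_ss = 0.1145/0.05657 = 2.02404.
h_ss = 2.02404² = 4.09674 m. (Since h₀ = 6.910 m > h_ss, the level will fall toward this value.)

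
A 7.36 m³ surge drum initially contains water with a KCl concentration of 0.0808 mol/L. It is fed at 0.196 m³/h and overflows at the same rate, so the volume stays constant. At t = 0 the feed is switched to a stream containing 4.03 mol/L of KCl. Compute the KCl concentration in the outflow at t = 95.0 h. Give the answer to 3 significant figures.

3.72 mol/L

Mass balance on the solute (V constant): V dC/dt = Q(C_in − C).
Time constant τ = V/Q = 7.36/0.196 = 37.551 h.
C approaches C_in exponentially: C(t) = C_in + (C₀ − C_in) e^(−t/τ).
C(95.0) = 4.03 + (0.0808 − 4.03)·e^(−95.0/37.551) = 4.03 + (-3.9492)·0.079668 = 3.7154 mol/L.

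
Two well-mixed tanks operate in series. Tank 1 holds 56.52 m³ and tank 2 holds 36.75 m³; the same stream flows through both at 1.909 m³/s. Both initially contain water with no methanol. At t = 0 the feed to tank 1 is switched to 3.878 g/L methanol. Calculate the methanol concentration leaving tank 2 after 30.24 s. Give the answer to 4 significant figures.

1.384 g/L

Each tank obeys Vᵢ dCᵢ/dt = Q(Cᵢ₋₁ − Cᵢ), so τᵢ = Vᵢ/Q.
τ₁ = 56.52/1.909 = 29.6071 s; τ₂ = 36.75/1.909 = 19.2509 s.
Solving the cascade with C₁(0)=C₂(0)=0 gives C₂(t) = C_in[1 − (τ₁ e^(−t/τ₁) − τ₂ e^(−t/τ₂))/(τ₁ − τ₂)].
At t = 30.24: e^(−t/τ₁) = 0.360099, e^(−t/τ₂) = 0.207872.
C₂ = 3.878·[1 − (29.6071·0.360099 − 19.2509·0.207872)/(10.3562)] = 3.878·0.356929 = 1.38417 g/L.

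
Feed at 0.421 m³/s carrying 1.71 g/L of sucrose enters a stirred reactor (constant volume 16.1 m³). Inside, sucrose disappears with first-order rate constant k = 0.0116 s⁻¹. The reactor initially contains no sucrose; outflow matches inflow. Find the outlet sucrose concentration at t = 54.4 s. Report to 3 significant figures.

1.03 g/L

V dC/dt = Q(C_in − C) − k V C.
dC/dt = (Q/V) C_in − (Q/V + k) C; effective rate a = Q/V + k = 0.026149 + 0.0116 = 0.037749 s⁻¹.
C_ss = Q C_in/(Q + kV) = 1.1845 g/L; C(t) = C_ss + (C₀ − C_ss) e^(−a t).
C(54.4) = 1.1845 + (-1.1845)·e^(−0.037749·54.4) = 1.1845 + (-1.1845)·0.12828 = 1.0326 g/L.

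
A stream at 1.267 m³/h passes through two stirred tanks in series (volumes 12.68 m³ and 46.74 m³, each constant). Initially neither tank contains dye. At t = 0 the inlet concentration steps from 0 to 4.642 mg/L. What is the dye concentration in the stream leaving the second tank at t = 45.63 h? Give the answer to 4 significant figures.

2.811 mg/L

Species balance on tank i: dCᵢ/dt = (Cᵢ₋₁ − Cᵢ)/τᵢ with τᵢ = Vᵢ/Q.
τ₁ = 12.68/1.267 = 10.0079 h; τ₂ = 46.74/1.267 = 36.8903 h.
Tank 1: C₁ = C_in(1 − e^(−t/τ₁)). Tank 2 (τ₁ ≠ τ₂): C₂ = C_in[1 − (τ₁ e^(−t/τ₁) − τ₂ e^(−t/τ₂))/(τ₁ − τ₂)].
At t = 45.63: e^(−t/τ₁) = 0.0104683, e^(−t/τ₂) = 0.290280.
C₂ = 4.642·[1 − (10.0079·0.0104683 − 36.8903·0.290280)/(-26.8824)] = 4.642·0.605551 = 2.81097 mg/L.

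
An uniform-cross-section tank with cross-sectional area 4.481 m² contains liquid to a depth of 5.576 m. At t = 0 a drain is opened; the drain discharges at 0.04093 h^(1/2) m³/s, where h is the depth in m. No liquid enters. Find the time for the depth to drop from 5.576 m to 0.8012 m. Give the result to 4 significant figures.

Accumulation of liquid (constant cross-section A): A dh/dt = −0.04093 √h.
Separate and integrate: 2(√h − √h₀) = −(0.04093/A) t.
t = 2A(√h₀ − √h)/0.04093 = 2·4.481·(√5.576 − √0.8012)/0.04093
  = 8.96200 × (2.36136 − 0.895098) / 0.04093 = 321.051 s.

321.1 s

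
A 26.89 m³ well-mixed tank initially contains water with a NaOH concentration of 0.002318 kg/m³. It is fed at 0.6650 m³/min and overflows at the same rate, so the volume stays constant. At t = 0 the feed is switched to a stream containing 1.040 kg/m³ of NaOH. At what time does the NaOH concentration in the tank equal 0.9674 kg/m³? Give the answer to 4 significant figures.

107.6 min

Species balance: V dC/dt = Q(C_in − C) ⇒ τ = V/Q = 40.4361 min.
C(t) = C_in + (C₀ − C_in) e^(−t/τ). Set C = 0.9674 and solve for t:
e^(−t/τ) = (C − C_in)/(C₀ − C_in) = (0.9674 − 1.040)/(0.002318 − 1.040) = 0.0699636
t = −τ ln(…) = 40.4361 × 2.65978 = 107.551 min.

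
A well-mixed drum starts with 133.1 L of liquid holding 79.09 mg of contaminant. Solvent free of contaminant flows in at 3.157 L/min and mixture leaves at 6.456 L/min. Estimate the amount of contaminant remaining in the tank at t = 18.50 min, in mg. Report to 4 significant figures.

Let m(t) be the amount of contaminant. Volume: V(t) = V₀ + (Q_in − Q_out) t = 133.1 − 3.29900 t; V(18.50) = 72.0685 L.
No contaminant enters, so dm/dt = −Q_out · (m/V).
dm/m = −Q_out dt/(V₀ − 3.29900 t); integrating gives ln(m/m₀) = −(Q_out/(Q_in−Q_out)) ln(V/V₀).
m = m₀ (V₀/V)^(Q_out/(Q_in−Q_out)) = 79.09 × (133.1/72.0685)^(-1.95696) = 23.8081 mg.

23.81 mg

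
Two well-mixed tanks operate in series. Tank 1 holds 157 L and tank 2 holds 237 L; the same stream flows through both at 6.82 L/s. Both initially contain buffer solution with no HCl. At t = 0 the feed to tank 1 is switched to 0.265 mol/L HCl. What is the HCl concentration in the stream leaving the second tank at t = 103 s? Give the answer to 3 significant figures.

0.230 mol/L

Each tank obeys Vᵢ dCᵢ/dt = Q(Cᵢ₋₁ − Cᵢ), so τᵢ = Vᵢ/Q.
τ₁ = 157/6.82 = 23.021 s; τ₂ = 237/6.82 = 34.751 s.
Tank 1: C₁ = C_in(1 − e^(−t/τ₁)). Tank 2 (τ₁ ≠ τ₂): C₂ = C_in[1 − (τ₁ e^(−t/τ₁) − τ₂ e^(−t/τ₂))/(τ₁ − τ₂)].
At t = 103: e^(−t/τ₁) = 0.011399, e^(−t/τ₂) = 0.051614.
C₂ = 0.265·[1 − (23.021·0.011399 − 34.751·0.051614)/(-11.730)] = 0.265·0.86946 = 0.23041 mol/L.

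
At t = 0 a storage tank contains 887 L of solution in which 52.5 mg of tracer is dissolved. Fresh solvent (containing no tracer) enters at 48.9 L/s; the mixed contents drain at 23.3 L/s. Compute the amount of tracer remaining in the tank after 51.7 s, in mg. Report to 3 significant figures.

Let m(t) be the amount of tracer. Volume: V(t) = V₀ + (Q_in − Q_out) t = 887 + 25.600 t; V(51.7) = 2210.5 L.
No tracer enters, so dm/dt = −Q_out · (m/V).
dm/m = −Q_out dt/(V₀ + 25.600 t); integrating gives ln(m/m₀) = −(Q_out/(Q_in−Q_out)) ln(V/V₀).
m = m₀ (V₀/V)^(Q_out/(Q_in−Q_out)) = 52.5 × (887/2210.5)^(0.91016) = 22.867 mg.

22.9 mg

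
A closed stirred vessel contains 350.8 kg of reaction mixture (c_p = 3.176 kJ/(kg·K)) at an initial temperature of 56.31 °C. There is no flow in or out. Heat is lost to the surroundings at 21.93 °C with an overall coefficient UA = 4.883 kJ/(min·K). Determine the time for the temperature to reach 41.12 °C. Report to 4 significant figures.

Unsteady energy balance on the tank contents: M c_p dT/dt = −UA(T − T_amb).
τ = M c_p/UA = 228.167 min; T_ss = T_amb = 21.9300 °C.
T(t) = T_ss + (T₀ − T_ss)e^(−t/τ); set T = 41.12:
t = −τ ln[(T − T_ss)/(T₀ − T_ss)] = −228.167 · ln(0.558173) = 133.041 min.

133.0 min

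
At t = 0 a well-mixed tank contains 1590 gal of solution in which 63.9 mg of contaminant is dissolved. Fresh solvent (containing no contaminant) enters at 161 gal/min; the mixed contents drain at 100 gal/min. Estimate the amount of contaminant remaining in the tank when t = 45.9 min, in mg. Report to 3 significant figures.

12.1 mg

Let m(t) be the amount of contaminant. Volume: V(t) = V₀ + (Q_in − Q_out) t = 1590 + 61.000 t; V(45.9) = 4389.9 gal.
Solute balance: dm/dt = 0 − Q_out C = −Q_out m/V(t).
dm/m = −Q_out dt/(V₀ + 61.000 t); integrating gives ln(m/m₀) = −(Q_out/(Q_in−Q_out)) ln(V/V₀).
m = m₀ (V₀/V)^(Q_out/(Q_in−Q_out)) = 63.9 × (1590/4389.9)^(1.6393) = 12.091 mg.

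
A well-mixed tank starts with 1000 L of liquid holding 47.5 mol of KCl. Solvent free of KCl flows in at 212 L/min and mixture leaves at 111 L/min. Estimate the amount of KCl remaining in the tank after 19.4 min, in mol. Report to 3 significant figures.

Let m(t) be the amount of KCl. Volume: V(t) = V₀ + (Q_in − Q_out) t = 1000 + 101.00 t; V(19.4) = 2959.4 L.
Species balance (pure solvent in): dm/dt = −Q_out · m/V(t).
dm/m = −Q_out dt/(V₀ + 101.00 t); integrating gives ln(m/m₀) = −(Q_out/(Q_in−Q_out)) ln(V/V₀).
m = m₀ (V₀/V)^(Q_out/(Q_in−Q_out)) = 47.5 × (1000/2959.4)^(1.0990) = 14.416 mol.

14.4 mol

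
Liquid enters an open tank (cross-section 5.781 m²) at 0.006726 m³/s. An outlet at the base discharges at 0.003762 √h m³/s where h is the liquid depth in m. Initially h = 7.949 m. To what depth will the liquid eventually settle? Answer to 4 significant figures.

3.197 m

A dh/dt = Q_in − 0.003762 √h. Steady state requires inflow = outflow:
Q_in = 0.003762 √h_ss ⇒ √h_ss = 0.006726/0.003762 = 1.78788.
h_ss = 1.78788² = 3.19651 m. (Since h₀ = 7.949 m > h_ss, the level will fall toward this value.)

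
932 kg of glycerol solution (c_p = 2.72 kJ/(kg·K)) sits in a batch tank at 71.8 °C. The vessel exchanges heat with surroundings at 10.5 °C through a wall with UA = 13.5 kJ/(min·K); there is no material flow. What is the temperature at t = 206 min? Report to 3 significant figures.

M c_p dT/dt = −UA(T − T_amb).
dT/dt = (T_ss − T)/τ with T_ss = T_amb = 10.500 °C, τ = M c_p/UA = 932·2.72/13.5 = 187.78 min.
Integrating: T(t) = T_ss + (T₀ − T_ss) e^(−t/τ).
T(206) = 10.500 + (61.300)·0.33386 = 30.966 °C.

31.0 °C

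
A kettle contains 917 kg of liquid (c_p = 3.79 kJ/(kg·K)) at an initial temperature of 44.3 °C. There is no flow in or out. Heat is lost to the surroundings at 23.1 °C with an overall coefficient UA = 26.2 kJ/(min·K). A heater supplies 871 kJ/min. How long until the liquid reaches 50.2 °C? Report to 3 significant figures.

89.3 min

M c_p dT/dt = −UA(T − T_amb) + Q̇.
τ = M c_p/UA = 132.65 min; T_ss = T_amb + Q̇/UA = 23.1 + 871/26.2 = 56.344 °C.
T(t) = T_ss + (T₀ − T_ss)e^(−t/τ); set T = 50.2:
t = −τ ln[(T − T_ss)/(T₀ − T_ss)] = −132.65 · ln(0.51014) = 89.283 min.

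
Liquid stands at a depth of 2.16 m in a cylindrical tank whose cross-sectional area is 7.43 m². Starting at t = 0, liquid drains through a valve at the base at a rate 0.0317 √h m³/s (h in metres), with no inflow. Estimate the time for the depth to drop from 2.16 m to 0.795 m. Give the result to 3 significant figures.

271 s

Volume balance on the tank: A dh/dt = −0.0317 √h.
This is separable: 2 d(√h)/dt = −0.0317/A, so √h = √h₀ − (0.0317/(2A)) t.
t = 2A(√h₀ − √h)/0.0317 = 2·7.43·(√2.16 − √0.795)/0.0317
  = 14.860 × (1.4697 − 0.89163) / 0.0317 = 270.98 s.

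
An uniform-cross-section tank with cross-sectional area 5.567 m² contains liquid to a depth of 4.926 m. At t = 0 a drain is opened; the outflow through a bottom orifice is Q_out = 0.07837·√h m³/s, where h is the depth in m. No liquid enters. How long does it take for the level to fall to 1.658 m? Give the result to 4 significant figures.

132.4 s

A dh/dt = −Q_out = −0.07837 √h.
Separate and integrate: 2(√h − √h₀) = −(0.07837/A) t.
t = 2A(√h₀ − √h)/0.07837 = 2·5.567·(√4.926 − √1.658)/0.07837
  = 11.1340 × (2.21946 − 1.28763) / 0.07837 = 132.384 s.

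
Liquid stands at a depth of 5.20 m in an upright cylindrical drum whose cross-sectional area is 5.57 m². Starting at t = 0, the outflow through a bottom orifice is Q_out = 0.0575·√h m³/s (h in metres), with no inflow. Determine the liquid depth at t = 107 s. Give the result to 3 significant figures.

2.99 m

Unsteady balance on liquid volume: A dh/dt = −0.0575 √h.
This is separable: 2 d(√h)/dt = −0.0575/A, so √h = √h₀ − (0.0575/(2A)) t.
√h = √5.20 − 0.0575·107/(2·5.57) = 2.2804 − 0.55229 = 1.7281.
h = 1.7281² = 2.9862 m.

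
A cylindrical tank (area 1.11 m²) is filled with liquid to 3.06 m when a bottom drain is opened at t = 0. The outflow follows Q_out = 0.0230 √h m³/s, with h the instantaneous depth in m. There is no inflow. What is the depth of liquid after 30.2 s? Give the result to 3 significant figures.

2.06 m

A dh/dt = −Q_out = −0.0230 √h.
This is separable: 2 d(√h)/dt = −0.0230/A, so √h = √h₀ − (0.0230/(2A)) t.
√h = √3.06 − 0.0230·30.2/(2·1.11) = 1.7493 − 0.31288 = 1.4364.
h = 1.4364² = 2.0633 m.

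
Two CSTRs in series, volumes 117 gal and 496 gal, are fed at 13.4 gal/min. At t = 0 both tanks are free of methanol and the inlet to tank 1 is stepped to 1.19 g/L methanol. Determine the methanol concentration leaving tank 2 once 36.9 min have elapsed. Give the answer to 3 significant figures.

0.621 g/L

Each tank obeys Vᵢ dCᵢ/dt = Q(Cᵢ₋₁ − Cᵢ), so τᵢ = Vᵢ/Q.
τ₁ = 117/13.4 = 8.7313 min; τ₂ = 496/13.4 = 37.015 min.
Solving the cascade with C₁(0)=C₂(0)=0 gives C₂(t) = C_in[1 − (τ₁ e^(−t/τ₁) − τ₂ e^(−t/τ₂))/(τ₁ − τ₂)].
At t = 36.9: e^(−t/τ₁) = 0.014608, e^(−t/τ₂) = 0.36902.
C₂ = 1.19·[1 − (8.7313·0.014608 − 37.015·0.36902)/(-28.284)] = 1.19·0.52157 = 0.62066 g/L.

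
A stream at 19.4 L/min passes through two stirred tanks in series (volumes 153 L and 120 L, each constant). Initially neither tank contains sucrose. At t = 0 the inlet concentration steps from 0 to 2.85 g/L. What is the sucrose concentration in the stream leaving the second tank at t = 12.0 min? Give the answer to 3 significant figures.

Species balance on tank i: dCᵢ/dt = (Cᵢ₋₁ − Cᵢ)/τᵢ with τᵢ = Vᵢ/Q.
τ₁ = 153/19.4 = 7.8866 min; τ₂ = 120/19.4 = 6.1856 min.
Solving the cascade with C₁(0)=C₂(0)=0 gives C₂(t) = C_in[1 − (τ₁ e^(−t/τ₁) − τ₂ e^(−t/τ₂))/(τ₁ − τ₂)].
At t = 12.0: e^(−t/τ₁) = 0.21837, e^(−t/τ₂) = 0.14370.
C₂ = 2.85·[1 − (7.8866·0.21837 − 6.1856·0.14370)/(1.7010)] = 2.85·0.51012 = 1.4538 g/L.

1.45 g/L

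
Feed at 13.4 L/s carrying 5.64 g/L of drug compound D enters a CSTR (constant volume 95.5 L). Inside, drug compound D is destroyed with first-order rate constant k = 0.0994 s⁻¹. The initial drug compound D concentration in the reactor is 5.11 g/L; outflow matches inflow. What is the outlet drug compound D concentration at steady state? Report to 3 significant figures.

3.30 g/L

V dC/dt = Q(C_in − C) − k V C.
At steady state: 0 = Q C_in − (Q + kV) C_ss, so C_ss = Q C_in/(Q + kV).
C_ss = 13.4·5.64/(13.4 + 0.0994·95.5) = 75.576/22.893 = 3.3013 g/L.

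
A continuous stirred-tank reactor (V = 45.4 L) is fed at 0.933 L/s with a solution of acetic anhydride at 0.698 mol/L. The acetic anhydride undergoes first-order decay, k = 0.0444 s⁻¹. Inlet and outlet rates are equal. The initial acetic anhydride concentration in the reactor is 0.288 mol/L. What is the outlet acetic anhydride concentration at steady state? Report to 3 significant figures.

0.221 mol/L

Species balance: V dC/dt = Q C_in − Q C − k V C.
Steady state (dC/dt = 0): C_ss = Q C_in/(Q + kV) = C_in/(1 + kV/Q).
C_ss = 0.933·0.698/(0.933 + 0.0444·45.4) = 0.65123/2.9488 = 0.22085 mol/L.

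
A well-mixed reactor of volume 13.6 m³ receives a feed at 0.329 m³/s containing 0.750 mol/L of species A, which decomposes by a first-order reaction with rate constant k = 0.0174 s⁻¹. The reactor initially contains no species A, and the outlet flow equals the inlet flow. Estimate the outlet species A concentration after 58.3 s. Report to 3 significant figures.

0.398 mol/L

Accumulation = in − out − consumed: V dC/dt = Q C_in − Q C − k V C.
This is linear with rate a = Q/V + k = 0.041591 s⁻¹.
C_ss = Q C_in/(Q + kV) = 0.43623 mol/L; C(t) = C_ss + (C₀ − C_ss) e^(−a t).
C(58.3) = 0.43623 + (-0.43623)·e^(−0.041591·58.3) = 0.43623 + (-0.43623)·0.088499 = 0.39763 mol/L.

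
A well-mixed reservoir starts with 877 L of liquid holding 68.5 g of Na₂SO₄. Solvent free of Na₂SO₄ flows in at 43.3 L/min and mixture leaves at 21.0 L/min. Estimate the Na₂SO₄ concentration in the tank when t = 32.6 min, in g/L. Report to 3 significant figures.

0.0242 g/L

Let m(t) be the amount of Na₂SO₄. Volume: V(t) = V₀ + (Q_in − Q_out) t = 877 + 22.300 t; V(32.6) = 1604.0 L.
No Na₂SO₄ enters, so dm/dt = −Q_out · (m/V).
Separate: dm/m = −Q_out dt/V(t) ⇒ ln(m/m₀) = −(Q_out/(Q_in−Q_out)) ln(V/V₀).
m = m₀ (V₀/V)^(Q_out/(Q_in−Q_out)) = 68.5 × (877/1604.0)^(0.94170) = 38.795 g.
C = m/V = 38.795/1604.0 = 0.024187 g/L.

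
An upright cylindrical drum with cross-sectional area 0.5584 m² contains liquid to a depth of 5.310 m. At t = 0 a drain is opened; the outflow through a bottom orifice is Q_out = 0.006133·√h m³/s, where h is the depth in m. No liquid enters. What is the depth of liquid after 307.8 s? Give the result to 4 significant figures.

With no inflow, A dh/dt = −0.006133 √h.
This is separable: 2 d(√h)/dt = −0.006133/A, so √h = √h₀ − (0.006133/(2A)) t.
√h = √5.310 − 0.006133·307.8/(2·0.5584) = 2.30434 − 1.69031 = 0.614034.
h = 0.614034² = 0.377038 m.

0.3770 m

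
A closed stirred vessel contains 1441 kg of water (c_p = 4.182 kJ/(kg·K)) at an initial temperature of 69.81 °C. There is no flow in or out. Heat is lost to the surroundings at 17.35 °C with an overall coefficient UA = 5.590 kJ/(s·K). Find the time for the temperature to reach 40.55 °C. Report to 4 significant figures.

Lumped-capacitance energy balance: M c_p dT/dt = UA(T_amb − T).
τ = M c_p/UA = 1078.04 s; T_ss = T_amb = 17.3500 °C.
T(t) = T_ss + (T₀ − T_ss)e^(−t/τ); set T = 40.55:
t = −τ ln[(T − T_ss)/(T₀ − T_ss)] = −1078.04 · ln(0.442242) = 879.574 s.

879.6 s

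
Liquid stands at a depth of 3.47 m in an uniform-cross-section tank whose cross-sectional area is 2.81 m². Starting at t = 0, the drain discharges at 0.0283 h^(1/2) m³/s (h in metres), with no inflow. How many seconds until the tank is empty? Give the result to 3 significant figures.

Accumulation of liquid (constant cross-section A): A dh/dt = −0.0283 √h.
Separate and integrate: 2(√h − √h₀) = −(0.0283/A) t.
Set h = 0: 2√h₀ = (0.0283/A) t_empty ⇒ t_empty = 2A√h₀/0.0283.
t_empty = 2·2.81·√3.47/0.0283 = 5.6200·1.8628/0.0283 = 369.93 s.

370 s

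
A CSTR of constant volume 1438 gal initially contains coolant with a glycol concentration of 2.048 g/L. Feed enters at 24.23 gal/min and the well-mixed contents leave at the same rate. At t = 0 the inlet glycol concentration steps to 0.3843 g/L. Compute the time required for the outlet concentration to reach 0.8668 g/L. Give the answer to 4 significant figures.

Mass balance on the solute (V constant): V dC/dt = Q(C_in − C), so τ = V/Q = 59.3479 min.
C(t) = C_in + (C₀ − C_in) e^(−t/τ). Set C = 0.8668 and solve for t:
e^(−t/τ) = (C − C_in)/(C₀ − C_in) = (0.8668 − 0.3843)/(2.048 − 0.3843) = 0.290016
t = −τ ln(…) = 59.3479 × 1.23782 = 73.4619 min.

73.46 min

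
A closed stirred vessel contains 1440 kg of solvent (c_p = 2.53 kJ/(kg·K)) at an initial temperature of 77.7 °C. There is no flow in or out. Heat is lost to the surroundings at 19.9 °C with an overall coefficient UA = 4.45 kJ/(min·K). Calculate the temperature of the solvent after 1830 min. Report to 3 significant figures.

First-law balance (no shaft work): M c_p dT/dt = −UA(T − T_amb).
dT/dt = (T_ss − T)/τ with T_ss = T_amb = 19.900 °C, τ = M c_p/UA = 1440·2.53/4.45 = 818.70 min.
T approaches T_ss exponentially: T(t) = T_ss + (T₀ − T_ss) e^(−t/τ).
T(1830) = 19.900 + (57.800)·0.10696 = 26.083 °C.

26.1 °C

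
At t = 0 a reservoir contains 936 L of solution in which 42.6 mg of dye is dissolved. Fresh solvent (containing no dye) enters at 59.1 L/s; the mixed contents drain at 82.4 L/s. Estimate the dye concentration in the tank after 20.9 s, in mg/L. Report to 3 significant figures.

0.00706 mg/L

Total volume: dV/dt = Q_in − Q_out = -23.300 L/s, so V(t) = 936 − 23.300 t and V(20.9) = 449.03 L.
Species balance (pure solvent in): dm/dt = −Q_out · m/V(t).
Separate: dm/m = −Q_out dt/V(t) ⇒ ln(m/m₀) = −(Q_out/(Q_in−Q_out)) ln(V/V₀).
m = m₀ (V₀/V)^(Q_out/(Q_in−Q_out)) = 42.6 × (936/449.03)^(-3.5365) = 3.1715 mg.
C = m/V = 3.1715/449.03 = 0.0070631 mg/L.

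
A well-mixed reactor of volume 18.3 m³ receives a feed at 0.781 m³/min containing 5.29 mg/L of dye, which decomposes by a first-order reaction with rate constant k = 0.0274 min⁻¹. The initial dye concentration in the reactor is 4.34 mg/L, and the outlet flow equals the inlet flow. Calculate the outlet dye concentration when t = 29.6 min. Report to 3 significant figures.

3.36 mg/L

Accumulation = in − out − consumed: V dC/dt = Q C_in − Q C − k V C.
dC/dt = (Q/V) C_in − (Q/V + k) C; effective rate a = Q/V + k = 0.042678 + 0.0274 = 0.070078 min⁻¹.
C_ss = Q C_in/(Q + kV) = 3.2216 mg/L; C(t) = C_ss + (C₀ − C_ss) e^(−a t).
C(29.6) = 3.2216 + (1.1184)·e^(−0.070078·29.6) = 3.2216 + (1.1184)·0.12564 = 3.3622 mg/L.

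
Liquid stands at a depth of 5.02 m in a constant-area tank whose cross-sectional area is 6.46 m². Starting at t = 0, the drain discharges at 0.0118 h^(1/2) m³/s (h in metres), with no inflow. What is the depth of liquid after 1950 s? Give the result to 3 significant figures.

0.211 m

A dh/dt = −Q_out = −0.0118 √h.
∫ h^(−1/2) dh = −(0.0118/A) ∫ dt, giving 2√h = 2√h₀ − (0.0118/A) t.
√h = √5.02 − 0.0118·1950/(2·6.46) = 2.2405 − 1.7810 = 0.45958.
h = 0.45958² = 0.21121 m.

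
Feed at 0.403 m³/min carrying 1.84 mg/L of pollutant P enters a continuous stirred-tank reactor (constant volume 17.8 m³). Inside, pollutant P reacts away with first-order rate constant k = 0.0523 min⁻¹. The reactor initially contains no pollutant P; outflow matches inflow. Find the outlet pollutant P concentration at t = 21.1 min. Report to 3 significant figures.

0.442 mg/L

Accumulation = in − out − consumed: V dC/dt = Q C_in − Q C − k V C.
dC/dt = (Q/V) C_in − (Q/V + k) C; effective rate a = Q/V + k = 0.022640 + 0.0523 = 0.074940 min⁻¹.
C_ss = Q C_in/(Q + kV) = 0.55589 mg/L; C(t) = C_ss + (C₀ − C_ss) e^(−a t).
C(21.1) = 0.55589 + (-0.55589)·e^(−0.074940·21.1) = 0.55589 + (-0.55589)·0.20572 = 0.44153 mg/L.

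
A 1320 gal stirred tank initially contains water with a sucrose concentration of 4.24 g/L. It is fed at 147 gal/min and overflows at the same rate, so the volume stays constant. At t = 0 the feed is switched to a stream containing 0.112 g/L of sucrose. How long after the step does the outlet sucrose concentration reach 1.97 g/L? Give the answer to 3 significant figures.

Species balance: V dC/dt = Q(C_in − C) ⇒ τ = V/Q = 8.9796 min.
C(t) = C_in + (C₀ − C_in) e^(−t/τ). Set C = 1.97 and solve for t:
e^(−t/τ) = (C − C_in)/(C₀ − C_in) = (1.97 − 0.112)/(4.24 − 0.112) = 0.45010
t = −τ ln(…) = 8.9796 × 0.79829 = 7.1683 min.

7.17 min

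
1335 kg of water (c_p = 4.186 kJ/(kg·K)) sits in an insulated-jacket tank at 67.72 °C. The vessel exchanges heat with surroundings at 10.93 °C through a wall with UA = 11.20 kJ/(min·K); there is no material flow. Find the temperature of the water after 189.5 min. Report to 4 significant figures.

Lumped-capacitance energy balance: M c_p dT/dt = UA(T_amb − T).
dT/dt = (T_ss − T)/τ with T_ss = T_amb = 10.9300 °C, τ = M c_p/UA = 1335·4.186/11.20 = 498.956 min.
Integrating: T(t) = T_ss + (T₀ − T_ss) e^(−t/τ).
T(189.5) = 10.9300 + (56.7900)·0.684003 = 49.7745 °C.

49.77 °C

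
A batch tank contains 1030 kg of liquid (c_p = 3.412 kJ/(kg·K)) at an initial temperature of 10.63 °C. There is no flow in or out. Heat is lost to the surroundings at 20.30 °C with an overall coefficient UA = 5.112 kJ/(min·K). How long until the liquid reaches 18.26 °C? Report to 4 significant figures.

1070 min

M c_p dT/dt = −UA(T − T_amb).
τ = M c_p/UA = 687.473 min; T_ss = T_amb = 20.3000 °C.
T(t) = T_ss + (T₀ − T_ss)e^(−t/τ); set T = 18.26:
t = −τ ln[(T − T_ss)/(T₀ − T_ss)] = −687.473 · ln(0.210962) = 1069.76 min.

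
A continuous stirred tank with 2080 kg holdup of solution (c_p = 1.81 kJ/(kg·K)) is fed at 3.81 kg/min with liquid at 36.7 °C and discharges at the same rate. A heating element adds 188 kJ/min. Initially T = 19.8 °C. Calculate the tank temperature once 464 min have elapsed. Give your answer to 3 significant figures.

45.1 °C

M c_p dT/dt = ṁ c_p (T_in − T) + Q̇.
τ = M/ṁ = 545.93 min; T_ss = T_in + Q̇/(ṁ c_p) = 36.7 + 188/(3.81·1.81) = 63.962 °C.
Integrating: T(t) = T_ss + (T₀ − T_ss) e^(−t/τ).
T(464) = 63.962 + (-44.162)·e^(−464/545.93) = 63.962 + (-44.162)·0.42745 = 45.085 °C.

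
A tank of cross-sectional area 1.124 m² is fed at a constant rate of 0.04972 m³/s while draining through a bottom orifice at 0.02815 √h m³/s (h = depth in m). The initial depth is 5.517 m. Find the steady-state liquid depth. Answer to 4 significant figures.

3.120 m

Level balance: A dh/dt = 0.04972 − 0.02815 √h. Setting dh/dt = 0:
Q_in = 0.02815 √h_ss ⇒ √h_ss = 0.04972/0.02815 = 1.76625.
h_ss = 1.76625² = 3.11965 m. (Since h₀ = 5.517 m > h_ss, the level will fall toward this value.)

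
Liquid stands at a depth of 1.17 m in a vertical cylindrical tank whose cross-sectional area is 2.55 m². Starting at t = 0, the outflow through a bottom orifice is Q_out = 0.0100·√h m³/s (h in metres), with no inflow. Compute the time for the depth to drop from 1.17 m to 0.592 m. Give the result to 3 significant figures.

With no inflow, A dh/dt = −0.0100 √h.
Separate and integrate: 2(√h − √h₀) = −(0.0100/A) t.
t = 2A(√h₀ − √h)/0.0100 = 2·2.55·(√1.17 − √0.592)/0.0100
  = 5.1000 × (1.0817 − 0.76942) / 0.0100 = 159.25 s.

159 s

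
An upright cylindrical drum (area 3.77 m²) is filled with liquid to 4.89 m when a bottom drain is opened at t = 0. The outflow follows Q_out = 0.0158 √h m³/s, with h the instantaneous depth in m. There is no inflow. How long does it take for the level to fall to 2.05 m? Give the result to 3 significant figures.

372 s

Volume balance on the tank: A dh/dt = −0.0158 √h.
Separate and integrate: 2(√h − √h₀) = −(0.0158/A) t.
t = 2A(√h₀ − √h)/0.0158 = 2·3.77·(√4.89 − √2.05)/0.0158
  = 7.5400 × (2.2113 − 1.4318) / 0.0158 = 372.01 s.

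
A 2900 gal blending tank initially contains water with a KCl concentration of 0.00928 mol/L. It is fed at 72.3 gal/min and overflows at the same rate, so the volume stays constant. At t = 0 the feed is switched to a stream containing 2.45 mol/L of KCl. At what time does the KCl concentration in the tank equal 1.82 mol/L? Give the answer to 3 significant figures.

Species balance: V dC/dt = Q(C_in − C) ⇒ τ = V/Q = 40.111 min.
C(t) = C_in + (C₀ − C_in) e^(−t/τ). Set C = 1.82 and solve for t:
e^(−t/τ) = (C − C_in)/(C₀ − C_in) = (1.82 − 2.45)/(0.00928 − 2.45) = 0.25812
t = −τ ln(…) = 40.111 × 1.3543 = 54.323 min.

54.3 min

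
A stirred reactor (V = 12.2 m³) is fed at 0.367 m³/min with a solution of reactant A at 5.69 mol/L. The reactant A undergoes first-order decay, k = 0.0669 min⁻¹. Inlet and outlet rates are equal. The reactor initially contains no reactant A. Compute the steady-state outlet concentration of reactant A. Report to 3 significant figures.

1.76 mol/L

Species balance: V dC/dt = Q C_in − Q C − k V C.
Steady state (dC/dt = 0): C_ss = Q C_in/(Q + kV) = C_in/(1 + kV/Q).
C_ss = 0.367·5.69/(0.367 + 0.0669·12.2) = 2.0882/1.1832 = 1.7649 mol/L.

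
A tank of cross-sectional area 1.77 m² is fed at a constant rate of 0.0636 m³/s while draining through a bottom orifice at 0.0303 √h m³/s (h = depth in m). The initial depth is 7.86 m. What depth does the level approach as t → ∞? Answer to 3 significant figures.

Level balance: A dh/dt = 0.0636 − 0.0303 √h. Setting dh/dt = 0:
Q_in = 0.0303 √h_ss ⇒ √h_ss = 0.0636/0.0303 = 2.0990.
h_ss = 2.0990² = 4.4058 m. (Since h₀ = 7.86 m > h_ss, the level will fall toward this value.)

4.41 m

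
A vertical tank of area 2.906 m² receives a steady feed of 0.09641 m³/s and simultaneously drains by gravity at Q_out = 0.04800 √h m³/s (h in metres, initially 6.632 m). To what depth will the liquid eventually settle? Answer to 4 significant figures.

Accumulation of liquid (constant cross-section A): A dh/dt = Q_in − 0.04800 √h. At steady state dh/dt = 0:
Q_in = 0.04800 √h_ss ⇒ √h_ss = 0.09641/0.04800 = 2.00854.
h_ss = 2.00854² = 4.03424 m. (Since h₀ = 6.632 m > h_ss, the level will fall toward this value.)

4.034 m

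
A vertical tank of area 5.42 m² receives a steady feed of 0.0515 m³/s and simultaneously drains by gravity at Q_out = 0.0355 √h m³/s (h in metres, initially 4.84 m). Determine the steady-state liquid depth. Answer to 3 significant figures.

Mass balance (ρ constant): A dh/dt = Q_in − 0.0355 √h. At steady state dh/dt = 0:
Q_in = 0.0355 √h_ss ⇒ √h_ss = 0.0515/0.0355 = 1.4507.
h_ss = 1.4507² = 2.1045 m. (Since h₀ = 4.84 m > h_ss, the level will fall toward this value.)

2.10 m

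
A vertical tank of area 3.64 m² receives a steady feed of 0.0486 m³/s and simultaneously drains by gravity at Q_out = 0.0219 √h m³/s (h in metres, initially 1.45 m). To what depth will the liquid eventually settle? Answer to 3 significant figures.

4.92 m

Unsteady balance on liquid volume: A dh/dt = Q_in − 0.0219 √h. At steady state dh/dt = 0:
Q_in = 0.0219 √h_ss ⇒ √h_ss = 0.0486/0.0219 = 2.2192.
h_ss = 2.2192² = 4.9248 m. (Since h₀ = 1.45 m < h_ss, the level will rise toward this value.)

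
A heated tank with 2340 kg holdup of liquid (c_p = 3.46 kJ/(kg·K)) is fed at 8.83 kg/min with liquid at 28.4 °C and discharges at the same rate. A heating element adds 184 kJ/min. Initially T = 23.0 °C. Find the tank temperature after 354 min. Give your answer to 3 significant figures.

First-law balance (no shaft work): M c_p dT/dt = ṁ c_p (T_in − T) + 184.
Rearrange: dT/dt = (T_ss − T)/τ with τ = M/ṁ = 265.01 min and T_ss = T_in + Q̇/(ṁ c_p) = 34.423 °C.
T approaches T_ss exponentially: T(t) = T_ss + (T₀ − T_ss) e^(−t/τ).
T(354) = 34.423 + (-11.423)·e^(−354/265.01) = 34.423 + (-11.423)·0.26294 = 31.419 °C.

31.4 °C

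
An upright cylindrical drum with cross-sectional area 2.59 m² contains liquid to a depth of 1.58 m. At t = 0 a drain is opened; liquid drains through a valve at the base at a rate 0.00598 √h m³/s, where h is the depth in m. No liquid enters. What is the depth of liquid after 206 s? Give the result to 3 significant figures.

1.04 m

With no inflow, A dh/dt = −0.00598 √h.
This is separable: 2 d(√h)/dt = −0.00598/A, so √h = √h₀ − (0.00598/(2A)) t.
√h = √1.58 − 0.00598·206/(2·2.59) = 1.2570 − 0.23781 = 1.0192.
h = 1.0192² = 1.0387 m.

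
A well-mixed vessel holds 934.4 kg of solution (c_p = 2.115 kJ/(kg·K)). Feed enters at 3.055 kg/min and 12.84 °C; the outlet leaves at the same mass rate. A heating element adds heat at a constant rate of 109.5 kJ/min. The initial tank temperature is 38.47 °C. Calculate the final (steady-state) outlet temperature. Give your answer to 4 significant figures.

29.79 °C

Energy balance: M c_p dT/dt = ṁ c_p (T_in − T) + 109.5.
At steady state dT/dt = 0 ⇒ T_ss = T_in + Q̇/(ṁ c_p) = 12.84 + 109.5/(3.055·2.115) = 29.7870 °C.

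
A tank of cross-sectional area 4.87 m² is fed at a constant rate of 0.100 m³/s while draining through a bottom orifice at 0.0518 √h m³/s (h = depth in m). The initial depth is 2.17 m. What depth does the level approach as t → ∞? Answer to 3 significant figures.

3.73 m

Level balance: A dh/dt = 0.100 − 0.0518 √h. Setting dh/dt = 0:
Q_in = 0.0518 √h_ss ⇒ √h_ss = 0.100/0.0518 = 1.9305.
h_ss = 1.9305² = 3.7268 m. (Since h₀ = 2.17 m < h_ss, the level will rise toward this value.)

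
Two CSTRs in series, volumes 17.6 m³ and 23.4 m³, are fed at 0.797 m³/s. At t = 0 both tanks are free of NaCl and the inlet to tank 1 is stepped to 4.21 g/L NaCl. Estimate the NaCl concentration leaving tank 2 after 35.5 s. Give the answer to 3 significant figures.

Time constants: τᵢ = Vᵢ/Q for each well-mixed tank.
τ₁ = 17.6/0.797 = 22.083 s; τ₂ = 23.4/0.797 = 29.360 s.
Solving the cascade with C₁(0)=C₂(0)=0 gives C₂(t) = C_in[1 − (τ₁ e^(−t/τ₁) − τ₂ e^(−t/τ₂))/(τ₁ − τ₂)].
At t = 35.5: e^(−t/τ₁) = 0.20037, e^(−t/τ₂) = 0.29846.
C₂ = 4.21·[1 − (22.083·0.20037 − 29.360·0.29846)/(-7.2773)] = 4.21·0.40390 = 1.7004 g/L.

1.70 g/L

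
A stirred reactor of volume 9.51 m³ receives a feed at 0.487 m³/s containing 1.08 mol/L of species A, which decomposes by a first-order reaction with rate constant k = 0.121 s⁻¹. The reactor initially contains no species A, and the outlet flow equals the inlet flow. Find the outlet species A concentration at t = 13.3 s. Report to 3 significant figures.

0.289 mol/L

Accumulation = in − out − consumed: V dC/dt = Q C_in − Q C − k V C.
This is linear with rate a = Q/V + k = 0.17221 s⁻¹.
C_ss = Q C_in/(Q + kV) = 0.32116 mol/L; C(t) = C_ss + (C₀ − C_ss) e^(−a t).
C(13.3) = 0.32116 + (-0.32116)·e^(−0.17221·13.3) = 0.32116 + (-0.32116)·0.10123 = 0.28865 mol/L.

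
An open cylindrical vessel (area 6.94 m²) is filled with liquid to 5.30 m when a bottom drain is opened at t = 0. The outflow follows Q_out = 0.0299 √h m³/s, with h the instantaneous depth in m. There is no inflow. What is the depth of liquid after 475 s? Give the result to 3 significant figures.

A dh/dt = −Q_out = −0.0299 √h.
Separate and integrate: 2(√h − √h₀) = −(0.0299/A) t.
√h = √5.30 − 0.0299·475/(2·6.94) = 2.3022 − 1.0232 = 1.2789.
h = 1.2789² = 1.6357 m.

1.64 m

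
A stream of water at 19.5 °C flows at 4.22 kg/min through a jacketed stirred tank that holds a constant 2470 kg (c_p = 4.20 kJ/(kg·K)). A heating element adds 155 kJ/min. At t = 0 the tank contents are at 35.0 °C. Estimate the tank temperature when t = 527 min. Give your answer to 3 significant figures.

Heat balance on the well-mixed liquid: M c_p dT/dt = ṁ c_p (T_in − T) + 155.
Rearrange: dT/dt = (T_ss − T)/τ with τ = M/ṁ = 585.31 min and T_ss = T_in + Q̇/(ṁ c_p) = 28.245 °C.
This is linear first-order; T(t) = T_ss + (T₀ − T_ss) e^(−t/τ).
T(527) = 28.245 + (6.7548)·e^(−527/585.31) = 28.245 + (6.7548)·0.40641 = 30.990 °C.

31.0 °C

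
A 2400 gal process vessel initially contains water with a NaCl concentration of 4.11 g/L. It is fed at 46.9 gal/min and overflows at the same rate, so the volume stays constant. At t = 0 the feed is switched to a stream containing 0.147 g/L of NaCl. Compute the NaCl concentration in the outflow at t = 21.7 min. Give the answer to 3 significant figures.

Mass balance on the solute (V constant): V dC/dt = Q(C_in − C).
Rewrite as dC/dt + C/τ = C_in/τ, τ = V/Q = 51.173 min.
This is linear first-order; C(t) = C_in + (C₀ − C_in) e^(−t/τ).
C(21.7) = 0.147 + (4.11 − 0.147)·e^(−21.7/51.173) = 0.147 + (3.9630)·0.65439 = 2.7403 g/L.

2.74 g/L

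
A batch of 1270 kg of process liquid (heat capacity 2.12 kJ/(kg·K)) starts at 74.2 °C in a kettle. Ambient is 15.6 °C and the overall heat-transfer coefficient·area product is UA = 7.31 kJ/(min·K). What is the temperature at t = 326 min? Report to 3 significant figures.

M c_p dT/dt = −UA(T − T_amb).
dT/dt = (T_ss − T)/τ with T_ss = T_amb = 15.600 °C, τ = M c_p/UA = 1270·2.12/7.31 = 368.32 min.
Integrating: T(t) = T_ss + (T₀ − T_ss) e^(−t/τ).
T(326) = 15.600 + (58.600)·0.41267 = 39.782 °C.

39.8 °C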